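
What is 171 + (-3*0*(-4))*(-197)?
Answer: 171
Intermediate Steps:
171 + (-3*0*(-4))*(-197) = 171 + (0*(-4))*(-197) = 171 + 0*(-197) = 171 + 0 = 171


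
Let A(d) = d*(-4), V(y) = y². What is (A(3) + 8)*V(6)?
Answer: -144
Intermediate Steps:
A(d) = -4*d
(A(3) + 8)*V(6) = (-4*3 + 8)*6² = (-12 + 8)*36 = -4*36 = -144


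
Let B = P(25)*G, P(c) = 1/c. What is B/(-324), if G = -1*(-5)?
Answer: -1/1620 ≈ -0.00061728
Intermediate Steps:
G = 5
B = ⅕ (B = 5/25 = (1/25)*5 = ⅕ ≈ 0.20000)
B/(-324) = (⅕)/(-324) = (⅕)*(-1/324) = -1/1620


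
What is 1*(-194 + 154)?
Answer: -40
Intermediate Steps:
1*(-194 + 154) = 1*(-40) = -40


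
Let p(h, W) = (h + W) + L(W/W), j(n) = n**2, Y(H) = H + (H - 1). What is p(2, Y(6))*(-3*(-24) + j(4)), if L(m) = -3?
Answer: 880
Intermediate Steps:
Y(H) = -1 + 2*H (Y(H) = H + (-1 + H) = -1 + 2*H)
p(h, W) = -3 + W + h (p(h, W) = (h + W) - 3 = (W + h) - 3 = -3 + W + h)
p(2, Y(6))*(-3*(-24) + j(4)) = (-3 + (-1 + 2*6) + 2)*(-3*(-24) + 4**2) = (-3 + (-1 + 12) + 2)*(72 + 16) = (-3 + 11 + 2)*88 = 10*88 = 880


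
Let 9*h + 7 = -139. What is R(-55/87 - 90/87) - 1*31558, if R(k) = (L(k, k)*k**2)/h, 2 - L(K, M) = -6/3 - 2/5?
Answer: -2303789/73 ≈ -31559.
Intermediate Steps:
h = -146/9 (h = -7/9 + (1/9)*(-139) = -7/9 - 139/9 = -146/9 ≈ -16.222)
L(K, M) = 22/5 (L(K, M) = 2 - (-6/3 - 2/5) = 2 - (-6*1/3 - 2*1/5) = 2 - (-2 - 2/5) = 2 - 1*(-12/5) = 2 + 12/5 = 22/5)
R(k) = -99*k**2/365 (R(k) = (22*k**2/5)/(-146/9) = (22*k**2/5)*(-9/146) = -99*k**2/365)
R(-55/87 - 90/87) - 1*31558 = -99*(-55/87 - 90/87)**2/365 - 1*31558 = -99*(-55*1/87 - 90*1/87)**2/365 - 31558 = -99*(-55/87 - 30/29)**2/365 - 31558 = -99*(-5/3)**2/365 - 31558 = -99/365*25/9 - 31558 = -55/73 - 31558 = -2303789/73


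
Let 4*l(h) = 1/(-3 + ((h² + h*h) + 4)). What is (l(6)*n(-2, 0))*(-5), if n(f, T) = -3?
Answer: 15/292 ≈ 0.051370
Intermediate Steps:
l(h) = 1/(4*(1 + 2*h²)) (l(h) = 1/(4*(-3 + ((h² + h*h) + 4))) = 1/(4*(-3 + ((h² + h²) + 4))) = 1/(4*(-3 + (2*h² + 4))) = 1/(4*(-3 + (4 + 2*h²))) = 1/(4*(1 + 2*h²)))
(l(6)*n(-2, 0))*(-5) = ((1/(4*(1 + 2*6²)))*(-3))*(-5) = ((1/(4*(1 + 2*36)))*(-3))*(-5) = ((1/(4*(1 + 72)))*(-3))*(-5) = (((¼)/73)*(-3))*(-5) = (((¼)*(1/73))*(-3))*(-5) = ((1/292)*(-3))*(-5) = -3/292*(-5) = 15/292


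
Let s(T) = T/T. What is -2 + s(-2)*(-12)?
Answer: -14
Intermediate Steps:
s(T) = 1
-2 + s(-2)*(-12) = -2 + 1*(-12) = -2 - 12 = -14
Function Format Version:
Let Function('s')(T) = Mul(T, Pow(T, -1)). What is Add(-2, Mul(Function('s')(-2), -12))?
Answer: -14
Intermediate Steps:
Function('s')(T) = 1
Add(-2, Mul(Function('s')(-2), -12)) = Add(-2, Mul(1, -12)) = Add(-2, -12) = -14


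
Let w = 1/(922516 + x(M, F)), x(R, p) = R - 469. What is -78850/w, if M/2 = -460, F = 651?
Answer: -72630863950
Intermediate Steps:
M = -920 (M = 2*(-460) = -920)
x(R, p) = -469 + R
w = 1/921127 (w = 1/(922516 + (-469 - 920)) = 1/(922516 - 1389) = 1/921127 ≈ 1.0856e-6)
-78850/w = -78850/1/921127 = -78850*921127 = -72630863950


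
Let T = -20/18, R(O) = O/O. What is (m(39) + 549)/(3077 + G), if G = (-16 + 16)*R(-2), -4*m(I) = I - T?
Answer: 19403/110772 ≈ 0.17516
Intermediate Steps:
R(O) = 1
T = -10/9 (T = -20*1/18 = -10/9 ≈ -1.1111)
m(I) = -5/18 - I/4 (m(I) = -(I - 1*(-10/9))/4 = -(I + 10/9)/4 = -(10/9 + I)/4 = -5/18 - I/4)
G = 0 (G = (-16 + 16)*1 = 0*1 = 0)
(m(39) + 549)/(3077 + G) = ((-5/18 - ¼*39) + 549)/(3077 + 0) = ((-5/18 - 39/4) + 549)/3077 = (-361/36 + 549)*(1/3077) = (19403/36)*(1/3077) = 19403/110772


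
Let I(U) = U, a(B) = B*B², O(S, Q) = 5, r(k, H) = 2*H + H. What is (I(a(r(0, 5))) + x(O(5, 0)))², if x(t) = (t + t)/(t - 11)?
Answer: 102414400/9 ≈ 1.1379e+7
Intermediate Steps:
r(k, H) = 3*H
a(B) = B³
x(t) = 2*t/(-11 + t) (x(t) = (2*t)/(-11 + t) = 2*t/(-11 + t))
(I(a(r(0, 5))) + x(O(5, 0)))² = ((3*5)³ + 2*5/(-11 + 5))² = (15³ + 2*5/(-6))² = (3375 + 2*5*(-⅙))² = (3375 - 5/3)² = (10120/3)² = 102414400/9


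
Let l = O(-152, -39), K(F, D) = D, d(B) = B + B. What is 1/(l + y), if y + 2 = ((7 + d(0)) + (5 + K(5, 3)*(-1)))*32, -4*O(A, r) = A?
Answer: 1/324 ≈ 0.0030864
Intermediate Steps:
d(B) = 2*B
O(A, r) = -A/4
l = 38 (l = -¼*(-152) = 38)
y = 286 (y = -2 + ((7 + 2*0) + (5 + 3*(-1)))*32 = -2 + ((7 + 0) + (5 - 3))*32 = -2 + (7 + 2)*32 = -2 + 9*32 = -2 + 288 = 286)
1/(l + y) = 1/(38 + 286) = 1/324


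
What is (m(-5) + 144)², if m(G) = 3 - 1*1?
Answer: 21316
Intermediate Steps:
m(G) = 2 (m(G) = 3 - 1 = 2)
(m(-5) + 144)² = (2 + 144)² = 146² = 21316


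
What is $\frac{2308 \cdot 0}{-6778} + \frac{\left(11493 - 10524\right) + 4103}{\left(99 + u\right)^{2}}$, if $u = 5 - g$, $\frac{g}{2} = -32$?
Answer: $\frac{317}{1764} \approx 0.17971$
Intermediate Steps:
$g = -64$ ($g = 2 \left(-32\right) = -64$)
$u = 69$ ($u = 5 - -64 = 5 + 64 = 69$)
$\frac{2308 \cdot 0}{-6778} + \frac{\left(11493 - 10524\right) + 4103}{\left(99 + u\right)^{2}} = \frac{2308 \cdot 0}{-6778} + \frac{\left(11493 - 10524\right) + 4103}{\left(99 + 69\right)^{2}} = 0 \left(- \frac{1}{6778}\right) + \frac{969 + 4103}{168^{2}} = 0 + \frac{5072}{28224} = 0 + 5072 \cdot \frac{1}{28224} = 0 + \frac{317}{1764} = \frac{317}{1764}$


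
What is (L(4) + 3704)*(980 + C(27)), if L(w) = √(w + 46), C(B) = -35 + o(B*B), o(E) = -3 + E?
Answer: 6189384 + 8355*√2 ≈ 6.2012e+6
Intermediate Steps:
C(B) = -38 + B² (C(B) = -35 + (-3 + B*B) = -35 + (-3 + B²) = -38 + B²)
L(w) = √(46 + w)
(L(4) + 3704)*(980 + C(27)) = (√(46 + 4) + 3704)*(980 + (-38 + 27²)) = (√50 + 3704)*(980 + (-38 + 729)) = (5*√2 + 3704)*(980 + 691) = (3704 + 5*√2)*1671 = 6189384 + 8355*√2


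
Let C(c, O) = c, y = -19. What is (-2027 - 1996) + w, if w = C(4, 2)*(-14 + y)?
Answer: -4155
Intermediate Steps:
w = -132 (w = 4*(-14 - 19) = 4*(-33) = -132)
(-2027 - 1996) + w = (-2027 - 1996) - 132 = -4023 - 132 = -4155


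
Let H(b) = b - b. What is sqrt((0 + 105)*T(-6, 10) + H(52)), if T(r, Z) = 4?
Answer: 2*sqrt(105) ≈ 20.494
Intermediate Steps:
H(b) = 0
sqrt((0 + 105)*T(-6, 10) + H(52)) = sqrt((0 + 105)*4 + 0) = sqrt(105*4 + 0) = sqrt(420 + 0) = sqrt(420) = 2*sqrt(105)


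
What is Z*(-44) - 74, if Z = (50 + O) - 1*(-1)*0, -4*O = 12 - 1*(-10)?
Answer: -2032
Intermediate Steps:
O = -11/2 (O = -(12 - 1*(-10))/4 = -(12 + 10)/4 = -¼*22 = -11/2 ≈ -5.5000)
Z = 89/2 (Z = (50 - 11/2) - 1*(-1)*0 = 89/2 + 1*0 = 89/2 + 0 = 89/2 ≈ 44.500)
Z*(-44) - 74 = (89/2)*(-44) - 74 = -1958 - 74 = -2032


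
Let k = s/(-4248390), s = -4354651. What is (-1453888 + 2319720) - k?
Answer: 3678387655829/4248390 ≈ 8.6583e+5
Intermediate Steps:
k = 4354651/4248390 (k = -4354651/(-4248390) = -4354651*(-1/4248390) = 4354651/4248390 ≈ 1.0250)
(-1453888 + 2319720) - k = (-1453888 + 2319720) - 1*4354651/4248390 = 865832 - 4354651/4248390 = 3678387655829/4248390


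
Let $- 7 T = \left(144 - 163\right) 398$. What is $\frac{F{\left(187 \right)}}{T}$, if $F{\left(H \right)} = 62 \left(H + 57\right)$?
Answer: $\frac{52948}{3781} \approx 14.004$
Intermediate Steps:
$T = \frac{7562}{7}$ ($T = - \frac{\left(144 - 163\right) 398}{7} = - \frac{\left(-19\right) 398}{7} = \left(- \frac{1}{7}\right) \left(-7562\right) = \frac{7562}{7} \approx 1080.3$)
$F{\left(H \right)} = 3534 + 62 H$ ($F{\left(H \right)} = 62 \left(57 + H\right) = 3534 + 62 H$)
$\frac{F{\left(187 \right)}}{T} = \frac{3534 + 62 \cdot 187}{\frac{7562}{7}} = \left(3534 + 11594\right) \frac{7}{7562} = 15128 \cdot \frac{7}{7562} = \frac{52948}{3781}$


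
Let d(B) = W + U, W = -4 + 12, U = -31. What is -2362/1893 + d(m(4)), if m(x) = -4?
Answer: -45901/1893 ≈ -24.248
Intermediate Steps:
W = 8
d(B) = -23 (d(B) = 8 - 31 = -23)
-2362/1893 + d(m(4)) = -2362/1893 - 23 = -45901/1893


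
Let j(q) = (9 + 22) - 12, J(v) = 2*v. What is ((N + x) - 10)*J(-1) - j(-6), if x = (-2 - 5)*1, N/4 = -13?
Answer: 119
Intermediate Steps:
N = -52 (N = 4*(-13) = -52)
x = -7 (x = -7*1 = -7)
j(q) = 19 (j(q) = 31 - 12 = 19)
((N + x) - 10)*J(-1) - j(-6) = ((-52 - 7) - 10)*(2*(-1)) - 1*19 = (-59 - 10)*(-2) - 19 = -69*(-2) - 19 = 138 - 19 = 119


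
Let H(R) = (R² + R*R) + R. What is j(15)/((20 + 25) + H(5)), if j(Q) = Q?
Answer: 3/20 ≈ 0.15000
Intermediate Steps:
H(R) = R + 2*R² (H(R) = (R² + R²) + R = 2*R² + R = R + 2*R²)
j(15)/((20 + 25) + H(5)) = 15/((20 + 25) + 5*(1 + 2*5)) = 15/(45 + 5*(1 + 10)) = 15/(45 + 5*11) = 15/(45 + 55) = 15/100 = (1/100)*15 = 3/20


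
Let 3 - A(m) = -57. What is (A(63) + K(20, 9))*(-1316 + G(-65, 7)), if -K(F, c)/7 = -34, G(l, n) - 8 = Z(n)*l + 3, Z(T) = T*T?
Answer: -1338020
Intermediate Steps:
Z(T) = T²
A(m) = 60 (A(m) = 3 - 1*(-57) = 3 + 57 = 60)
G(l, n) = 11 + l*n² (G(l, n) = 8 + (n²*l + 3) = 8 + (l*n² + 3) = 8 + (3 + l*n²) = 11 + l*n²)
K(F, c) = 238 (K(F, c) = -7*(-34) = 238)
(A(63) + K(20, 9))*(-1316 + G(-65, 7)) = (60 + 238)*(-1316 + (11 - 65*7²)) = 298*(-1316 + (11 - 65*49)) = 298*(-1316 + (11 - 3185)) = 298*(-1316 - 3174) = 298*(-4490) = -1338020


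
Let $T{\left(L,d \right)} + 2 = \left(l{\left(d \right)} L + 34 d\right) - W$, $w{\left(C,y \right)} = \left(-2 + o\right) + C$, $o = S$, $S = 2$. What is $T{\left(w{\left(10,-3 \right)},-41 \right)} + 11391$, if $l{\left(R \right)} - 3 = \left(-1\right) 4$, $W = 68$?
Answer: $9917$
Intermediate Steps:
$o = 2$
$l{\left(R \right)} = -1$ ($l{\left(R \right)} = 3 - 4 = -1$)
$w{\left(C,y \right)} = C$ ($w{\left(C,y \right)} = \left(-2 + 2\right) + C = 0 + C = C$)
$T{\left(L,d \right)} = -70 - L + 34 d$ ($T{\left(L,d \right)} = -2 - \left(68 + L - 34 d\right) = -70 - L + 34 d$)
$T{\left(w{\left(10,-3 \right)},-41 \right)} + 11391 = \left(-70 - 10 + 34 \left(-41\right)\right) + 11391 = \left(-70 - 10 - 1394\right) + 11391 = -1474 + 11391 = 9917$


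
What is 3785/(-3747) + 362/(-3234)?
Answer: -2266184/2019633 ≈ -1.1221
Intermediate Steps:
3785/(-3747) + 362/(-3234) = 3785*(-1/3747) + 362*(-1/3234) = -3785/3747 - 181/1617 = -2266184/2019633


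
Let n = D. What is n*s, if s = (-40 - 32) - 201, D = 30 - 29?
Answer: -273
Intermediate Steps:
D = 1
n = 1
s = -273 (s = -72 - 201 = -273)
n*s = 1*(-273) = -273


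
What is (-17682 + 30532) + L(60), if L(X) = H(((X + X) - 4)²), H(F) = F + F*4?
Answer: 80130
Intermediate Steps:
H(F) = 5*F (H(F) = F + 4*F = 5*F)
L(X) = 5*(-4 + 2*X)² (L(X) = 5*((X + X) - 4)² = 5*(2*X - 4)² = 5*(-4 + 2*X)²)
(-17682 + 30532) + L(60) = (-17682 + 30532) + 20*(-2 + 60)² = 12850 + 20*58² = 12850 + 20*3364 = 12850 + 67280 = 80130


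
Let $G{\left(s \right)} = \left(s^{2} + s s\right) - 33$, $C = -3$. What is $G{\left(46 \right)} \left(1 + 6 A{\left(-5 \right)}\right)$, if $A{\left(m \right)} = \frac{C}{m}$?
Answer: $\frac{96577}{5} \approx 19315.0$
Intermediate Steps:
$A{\left(m \right)} = - \frac{3}{m}$
$G{\left(s \right)} = -33 + 2 s^{2}$ ($G{\left(s \right)} = \left(s^{2} + s^{2}\right) - 33 = 2 s^{2} - 33 = -33 + 2 s^{2}$)
$G{\left(46 \right)} \left(1 + 6 A{\left(-5 \right)}\right) = \left(-33 + 2 \cdot 46^{2}\right) \left(1 + 6 \left(- \frac{3}{-5}\right)\right) = \left(-33 + 2 \cdot 2116\right) \left(1 + 6 \left(\left(-3\right) \left(- \frac{1}{5}\right)\right)\right) = \left(-33 + 4232\right) \left(1 + 6 \cdot \frac{3}{5}\right) = 4199 \left(1 + \frac{18}{5}\right) = 4199 \cdot \frac{23}{5} = \frac{96577}{5}$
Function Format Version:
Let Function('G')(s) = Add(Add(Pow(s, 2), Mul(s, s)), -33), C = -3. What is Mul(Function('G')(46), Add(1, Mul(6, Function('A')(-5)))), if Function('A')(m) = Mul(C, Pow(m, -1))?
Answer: Rational(96577, 5) ≈ 19315.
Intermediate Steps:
Function('A')(m) = Mul(-3, Pow(m, -1))
Function('G')(s) = Add(-33, Mul(2, Pow(s, 2))) (Function('G')(s) = Add(Add(Pow(s, 2), Pow(s, 2)), -33) = Add(Mul(2, Pow(s, 2)), -33) = Add(-33, Mul(2, Pow(s, 2))))
Mul(Function('G')(46), Add(1, Mul(6, Function('A')(-5)))) = Mul(Add(-33, Mul(2, Pow(46, 2))), Add(1, Mul(6, Mul(-3, Pow(-5, -1))))) = Mul(Add(-33, Mul(2, 2116)), Add(1, Mul(6, Mul(-3, Rational(-1, 5))))) = Mul(Add(-33, 4232), Add(1, Mul(6, Rational(3, 5)))) = Mul(4199, Add(1, Rational(18, 5))) = Mul(4199, Rational(23, 5)) = Rational(96577, 5)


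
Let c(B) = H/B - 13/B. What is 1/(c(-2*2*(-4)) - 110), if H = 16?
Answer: -16/1757 ≈ -0.0091064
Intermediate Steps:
c(B) = 3/B (c(B) = 16/B - 13/B = 3/B)
1/(c(-2*2*(-4)) - 110) = 1/(3/((-2*2*(-4))) - 110) = 1/(3/((-4*(-4))) - 110) = 1/(3/16 - 110) = 1/(-1757/16) = -16/1757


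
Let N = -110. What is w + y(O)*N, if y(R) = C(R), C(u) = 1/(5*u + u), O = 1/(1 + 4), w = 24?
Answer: -203/3 ≈ -67.667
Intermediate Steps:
O = ⅕ (O = 1/5 = ⅕ ≈ 0.20000)
C(u) = 1/(6*u)
y(R) = 1/(6*R)
w + y(O)*N = 24 + (1/(6*(⅕)))*(-110) = 24 + ((⅙)*5)*(-110) = 24 + (⅚)*(-110) = 24 - 275/3 = -203/3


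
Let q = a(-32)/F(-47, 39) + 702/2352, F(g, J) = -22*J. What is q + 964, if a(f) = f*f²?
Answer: 168586673/168168 ≈ 1002.5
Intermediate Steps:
a(f) = f³
q = 6472721/168168 (q = (-32)³/((-22*39)) + 702/2352 = -32768/(-858) + 702*(1/2352) = -32768*(-1/858) + 117/392 = 16384/429 + 117/392 = 6472721/168168 ≈ 38.490)
q + 964 = 6472721/168168 + 964 = 168586673/168168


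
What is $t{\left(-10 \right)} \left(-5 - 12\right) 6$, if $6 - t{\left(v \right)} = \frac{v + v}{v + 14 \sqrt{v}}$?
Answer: $- \frac{62016}{103} + \frac{1428 i \sqrt{10}}{103} \approx -602.1 + 43.842 i$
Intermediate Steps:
$t{\left(v \right)} = 6 - \frac{2 v}{v + 14 \sqrt{v}}$ ($t{\left(v \right)} = 6 - \frac{v + v}{v + 14 \sqrt{v}} = 6 - \frac{2 v}{v + 14 \sqrt{v}}$)
$t{\left(-10 \right)} \left(-5 - 12\right) 6 = \frac{4 \left(-10 + 21 \sqrt{-10}\right)}{-10 + 14 \sqrt{-10}} \left(-5 - 12\right) 6 = \frac{4 \left(-10 + 21 i \sqrt{10}\right)}{-10 + 14 i \sqrt{10}} \left(-5 - 12\right) 6 = \frac{4 \left(-10 + 21 i \sqrt{10}\right)}{-10 + 14 i \sqrt{10}} \left(\left(-17\right) 6\right) = \frac{4 \left(-10 + 21 i \sqrt{10}\right)}{-10 + 14 i \sqrt{10}} \left(-102\right) = - \frac{408 \left(-10 + 21 i \sqrt{10}\right)}{-10 + 14 i \sqrt{10}}$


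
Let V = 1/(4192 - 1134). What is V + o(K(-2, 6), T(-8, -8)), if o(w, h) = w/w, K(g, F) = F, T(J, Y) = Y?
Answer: 3059/3058 ≈ 1.0003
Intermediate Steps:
V = 1/3058 ≈ 0.00032701
o(w, h) = 1
V + o(K(-2, 6), T(-8, -8)) = 1/3058 + 1 = 3059/3058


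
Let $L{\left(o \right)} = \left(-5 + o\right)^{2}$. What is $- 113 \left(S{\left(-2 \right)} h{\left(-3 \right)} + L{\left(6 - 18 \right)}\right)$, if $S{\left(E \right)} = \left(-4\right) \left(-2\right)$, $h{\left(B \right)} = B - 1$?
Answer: $-29041$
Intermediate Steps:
$h{\left(B \right)} = -1 + B$ ($h{\left(B \right)} = B - 1 = -1 + B$)
$S{\left(E \right)} = 8$
$- 113 \left(S{\left(-2 \right)} h{\left(-3 \right)} + L{\left(6 - 18 \right)}\right) = - 113 \left(8 \left(-1 - 3\right) + \left(-5 + \left(6 - 18\right)\right)^{2}\right) = - 113 \left(8 \left(-4\right) + \left(-5 + \left(6 - 18\right)\right)^{2}\right) = - 113 \left(-32 + \left(-5 - 12\right)^{2}\right) = - 113 \left(-32 + \left(-17\right)^{2}\right) = - 113 \left(-32 + 289\right) = \left(-113\right) 257 = -29041$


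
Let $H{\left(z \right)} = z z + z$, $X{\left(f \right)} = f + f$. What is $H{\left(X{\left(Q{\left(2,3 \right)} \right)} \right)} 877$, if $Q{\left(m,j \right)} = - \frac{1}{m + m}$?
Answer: $- \frac{877}{4} \approx -219.25$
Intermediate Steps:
$Q{\left(m,j \right)} = - \frac{1}{2 m}$
$X{\left(f \right)} = 2 f$
$H{\left(z \right)} = z + z^{2}$ ($H{\left(z \right)} = z^{2} + z = z + z^{2}$)
$H{\left(X{\left(Q{\left(2,3 \right)} \right)} \right)} 877 = 2 \left(- \frac{1}{2 \cdot 2}\right) \left(1 + 2 \left(- \frac{1}{2 \cdot 2}\right)\right) 877 = 2 \left(\left(- \frac{1}{2}\right) \frac{1}{2}\right) \left(1 + 2 \left(\left(- \frac{1}{2}\right) \frac{1}{2}\right)\right) 877 = 2 \left(- \frac{1}{4}\right) \left(1 + 2 \left(- \frac{1}{4}\right)\right) 877 = - \frac{1 - \frac{1}{2}}{2} \cdot 877 = \left(- \frac{1}{2}\right) \frac{1}{2} \cdot 877 = \left(- \frac{1}{4}\right) 877 = - \frac{877}{4}$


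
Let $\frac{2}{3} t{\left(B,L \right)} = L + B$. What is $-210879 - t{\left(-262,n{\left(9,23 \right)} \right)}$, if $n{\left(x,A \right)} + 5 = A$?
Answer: $-210513$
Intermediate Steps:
$n{\left(x,A \right)} = -5 + A$
$t{\left(B,L \right)} = \frac{3 B}{2} + \frac{3 L}{2}$ ($t{\left(B,L \right)} = \frac{3 \left(L + B\right)}{2} = \frac{3 \left(B + L\right)}{2} = \frac{3 B}{2} + \frac{3 L}{2}$)
$-210879 - t{\left(-262,n{\left(9,23 \right)} \right)} = -210879 - \left(\frac{3}{2} \left(-262\right) + \frac{3 \left(-5 + 23\right)}{2}\right) = -210879 - \left(-393 + \frac{3}{2} \cdot 18\right) = -210879 - \left(-393 + 27\right) = -210879 - -366 = -210879 + 366 = -210513$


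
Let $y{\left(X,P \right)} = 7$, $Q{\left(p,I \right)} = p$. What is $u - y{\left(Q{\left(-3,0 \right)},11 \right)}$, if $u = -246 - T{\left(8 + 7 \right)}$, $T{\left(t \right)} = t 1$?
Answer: $-268$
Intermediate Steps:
$T{\left(t \right)} = t$
$u = -261$ ($u = -246 - \left(8 + 7\right) = -246 - 15 = -261$)
$u - y{\left(Q{\left(-3,0 \right)},11 \right)} = -261 - 7 = -268$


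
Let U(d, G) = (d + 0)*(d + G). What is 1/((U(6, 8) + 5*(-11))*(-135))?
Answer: -1/3915 ≈ -0.00025543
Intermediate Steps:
U(d, G) = d*(G + d)
1/((U(6, 8) + 5*(-11))*(-135)) = 1/((6*(8 + 6) + 5*(-11))*(-135)) = 1/((6*14 - 55)*(-135)) = 1/((84 - 55)*(-135)) = 1/(29*(-135)) = 1/(-3915) = -1/3915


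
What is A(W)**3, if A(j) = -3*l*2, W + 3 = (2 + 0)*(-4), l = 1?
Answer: -216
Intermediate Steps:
W = -11 (W = -3 + (2 + 0)*(-4) = -3 + 2*(-4) = -3 - 8 = -11)
A(j) = -6 (A(j) = -3*1*2 = -3*2 = -6)
A(W)**3 = (-6)**3 = -216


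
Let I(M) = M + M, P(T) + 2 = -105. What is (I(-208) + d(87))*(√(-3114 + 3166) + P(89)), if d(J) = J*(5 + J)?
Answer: -811916 + 15176*√13 ≈ -7.5720e+5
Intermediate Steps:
P(T) = -107 (P(T) = -2 - 105 = -107)
I(M) = 2*M
(I(-208) + d(87))*(√(-3114 + 3166) + P(89)) = (2*(-208) + 87*(5 + 87))*(√(-3114 + 3166) - 107) = (-416 + 87*92)*(√52 - 107) = (-416 + 8004)*(2*√13 - 107) = 7588*(-107 + 2*√13) = -811916 + 15176*√13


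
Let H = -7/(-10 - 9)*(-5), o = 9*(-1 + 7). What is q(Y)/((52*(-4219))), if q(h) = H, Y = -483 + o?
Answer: 35/4168372 ≈ 8.3966e-6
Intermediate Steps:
o = 54 (o = 9*6 = 54)
Y = -429 (Y = -483 + 54 = -429)
H = -35/19 (H = -7/(-19)*(-5) = -7*(-1/19)*(-5) = (7/19)*(-5) = -35/19 ≈ -1.8421)
q(h) = -35/19
q(Y)/((52*(-4219))) = -35/(19*(52*(-4219))) = -35/19/(-219388) = -35/19*(-1/219388) = 35/4168372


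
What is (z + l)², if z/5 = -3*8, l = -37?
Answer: 24649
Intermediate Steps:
z = -120 (z = 5*(-3*8) = 5*(-24) = -120)
(z + l)² = (-120 - 37)² = (-157)² = 24649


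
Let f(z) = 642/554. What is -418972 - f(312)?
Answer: -116055565/277 ≈ -4.1897e+5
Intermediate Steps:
f(z) = 321/277 (f(z) = 642*(1/554) = 321/277)
-418972 - f(312) = -418972 - 1*321/277 = -418972 - 321/277 = -116055565/277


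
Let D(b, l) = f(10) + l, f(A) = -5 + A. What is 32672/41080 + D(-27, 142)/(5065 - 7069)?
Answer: 2476497/3430180 ≈ 0.72197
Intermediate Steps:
D(b, l) = 5 + l (D(b, l) = (-5 + 10) + l = 5 + l)
32672/41080 + D(-27, 142)/(5065 - 7069) = 32672/41080 + (5 + 142)/(5065 - 7069) = 32672*(1/41080) + 147/(-2004) = 4084/5135 + 147*(-1/2004) = 4084/5135 - 49/668 = 2476497/3430180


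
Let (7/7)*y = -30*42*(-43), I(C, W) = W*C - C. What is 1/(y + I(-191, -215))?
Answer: 1/95436 ≈ 1.0478e-5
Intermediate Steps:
I(C, W) = -C + C*W (I(C, W) = C*W - C = -C + C*W)
y = 54180 (y = -30*42*(-43) = -1260*(-43) = 54180)
1/(y + I(-191, -215)) = 1/(54180 - 191*(-1 - 215)) = 1/(54180 - 191*(-216)) = 1/(54180 + 41256) = 1/95436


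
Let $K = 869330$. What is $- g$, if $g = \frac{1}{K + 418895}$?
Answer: $- \frac{1}{1288225} \approx -7.7626 \cdot 10^{-7}$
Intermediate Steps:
$g = \frac{1}{1288225}$ ($g = \frac{1}{869330 + 418895} = \frac{1}{1288225} \approx 7.7626 \cdot 10^{-7}$)
$- g = \left(-1\right) \frac{1}{1288225} = - \frac{1}{1288225}$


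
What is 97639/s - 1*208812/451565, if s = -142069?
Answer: -73756067063/64153387985 ≈ -1.1497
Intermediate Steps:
97639/s - 1*208812/451565 = 97639/(-142069) - 1*208812/451565 = 97639*(-1/142069) - 208812*1/451565 = -97639/142069 - 208812/451565 = -73756067063/64153387985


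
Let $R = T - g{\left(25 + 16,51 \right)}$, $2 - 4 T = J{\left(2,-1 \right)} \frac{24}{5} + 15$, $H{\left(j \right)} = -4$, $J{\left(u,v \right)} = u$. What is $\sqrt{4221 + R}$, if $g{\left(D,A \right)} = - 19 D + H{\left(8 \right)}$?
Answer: $\frac{\sqrt{499835}}{10} \approx 70.699$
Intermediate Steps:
$g{\left(D,A \right)} = -4 - 19 D$ ($g{\left(D,A \right)} = - 19 D - 4 = -4 - 19 D$)
$T = - \frac{113}{20}$ ($T = \frac{1}{2} - \frac{2 \cdot \frac{24}{5} + 15}{4} = \frac{1}{2} - \frac{\frac{48}{5} + 15}{4} = \frac{1}{2} - \frac{123}{20} = - \frac{113}{20} \approx -5.65$)
$R = \frac{15547}{20}$ ($R = - \frac{113}{20} - \left(-4 - 19 \left(25 + 16\right)\right) = - \frac{113}{20} - \left(-4 - 779\right) = - \frac{113}{20} - -783 = - \frac{113}{20} + 783 = \frac{15547}{20} \approx 777.35$)
$\sqrt{4221 + R} = \sqrt{4221 + \frac{15547}{20}} = \sqrt{\frac{99967}{20}} = \frac{\sqrt{499835}}{10}$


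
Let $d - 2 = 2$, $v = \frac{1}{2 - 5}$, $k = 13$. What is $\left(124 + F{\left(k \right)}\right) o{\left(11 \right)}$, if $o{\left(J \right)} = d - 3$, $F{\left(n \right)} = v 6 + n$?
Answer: $135$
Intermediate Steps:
$v = - \frac{1}{3}$ ($v = \frac{1}{-3} = - \frac{1}{3} \approx -0.33333$)
$d = 4$ ($d = 2 + 2 = 4$)
$F{\left(n \right)} = -2 + n$ ($F{\left(n \right)} = \left(- \frac{1}{3}\right) 6 + n = -2 + n$)
$o{\left(J \right)} = 1$ ($o{\left(J \right)} = 4 - 3 = 1$)
$\left(124 + F{\left(k \right)}\right) o{\left(11 \right)} = \left(124 + \left(-2 + 13\right)\right) 1 = \left(124 + 11\right) 1 = 135 \cdot 1 = 135$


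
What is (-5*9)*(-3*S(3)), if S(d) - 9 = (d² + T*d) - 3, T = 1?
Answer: 2430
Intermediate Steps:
S(d) = 6 + d + d² (S(d) = 9 + ((d² + 1*d) - 3) = 9 + ((d² + d) - 3) = 9 + ((d + d²) - 3) = 9 + (-3 + d + d²) = 6 + d + d²)
(-5*9)*(-3*S(3)) = (-5*9)*(-3*(6 + 3 + 3²)) = -(-135)*(6 + 3 + 9) = -(-135)*18 = -45*(-54) = 2430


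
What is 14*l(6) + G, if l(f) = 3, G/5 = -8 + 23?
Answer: 117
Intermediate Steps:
G = 75 (G = 5*(-8 + 23) = 5*15 = 75)
14*l(6) + G = 14*3 + 75 = 42 + 75 = 117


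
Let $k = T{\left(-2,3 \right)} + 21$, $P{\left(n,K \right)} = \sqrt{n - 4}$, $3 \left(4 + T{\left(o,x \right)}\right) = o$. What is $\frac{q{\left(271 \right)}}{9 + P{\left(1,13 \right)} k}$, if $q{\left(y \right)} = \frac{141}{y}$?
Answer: $\frac{3807}{716524} - \frac{6909 i \sqrt{3}}{716524} \approx 0.0053132 - 0.016701 i$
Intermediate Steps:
$T{\left(o,x \right)} = -4 + \frac{o}{3}$
$P{\left(n,K \right)} = \sqrt{-4 + n}$
$k = \frac{49}{3}$ ($k = \left(-4 + \frac{1}{3} \left(-2\right)\right) + 21 = \left(-4 - \frac{2}{3}\right) + 21 = - \frac{14}{3} + 21 = \frac{49}{3} \approx 16.333$)
$\frac{q{\left(271 \right)}}{9 + P{\left(1,13 \right)} k} = \frac{141 \cdot \frac{1}{271}}{9 + \sqrt{-4 + 1} \cdot \frac{49}{3}} = \frac{141 \cdot \frac{1}{271}}{9 + \sqrt{-3} \cdot \frac{49}{3}} = \frac{141}{271 \left(9 + i \sqrt{3} \cdot \frac{49}{3}\right)} = \frac{141}{271 \left(9 + \frac{49 i \sqrt{3}}{3}\right)}$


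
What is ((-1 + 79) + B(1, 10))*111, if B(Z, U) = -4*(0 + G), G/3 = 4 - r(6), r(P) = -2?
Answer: 666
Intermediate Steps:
G = 18 (G = 3*(4 - 1*(-2)) = 3*(4 + 2) = 3*6 = 18)
B(Z, U) = -72 (B(Z, U) = -4*(0 + 18) = -4*18 = -72)
((-1 + 79) + B(1, 10))*111 = ((-1 + 79) - 72)*111 = (78 - 72)*111 = 6*111 = 666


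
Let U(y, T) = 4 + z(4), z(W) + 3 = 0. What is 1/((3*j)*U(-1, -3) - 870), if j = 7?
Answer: -1/849 ≈ -0.0011779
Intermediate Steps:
z(W) = -3 (z(W) = -3 + 0 = -3)
U(y, T) = 1 (U(y, T) = 4 - 3 = 1)
1/((3*j)*U(-1, -3) - 870) = 1/((3*7)*1 - 870) = 1/(21*1 - 870) = 1/(21 - 870) = 1/(-849) = -1/849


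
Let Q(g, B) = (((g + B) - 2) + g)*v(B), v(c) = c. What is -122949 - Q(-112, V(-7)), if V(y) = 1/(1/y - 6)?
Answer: -227400776/1849 ≈ -1.2299e+5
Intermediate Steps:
V(y) = 1/(-6 + 1/y)
Q(g, B) = B*(-2 + B + 2*g) (Q(g, B) = (((g + B) - 2) + g)*B = (((B + g) - 2) + g)*B = ((-2 + B + g) + g)*B = (-2 + B + 2*g)*B = B*(-2 + B + 2*g))
-122949 - Q(-112, V(-7)) = -122949 - (-1*(-7)/(-1 + 6*(-7)))*(-2 - 1*(-7)/(-1 + 6*(-7)) + 2*(-112)) = -122949 - (-1*(-7)/(-1 - 42))*(-2 - 1*(-7)/(-1 - 42) - 224) = -122949 - (-1*(-7)/(-43))*(-2 - 1*(-7)/(-43) - 224) = -122949 - (-1*(-7)*(-1/43))*(-2 - 1*(-7)*(-1/43) - 224) = -122949 - (-7)*(-2 - 7/43 - 224)/43 = -122949 - (-7)*(-9725)/(43*43) = -122949 - 1*68075/1849 = -122949 - 68075/1849 = -227400776/1849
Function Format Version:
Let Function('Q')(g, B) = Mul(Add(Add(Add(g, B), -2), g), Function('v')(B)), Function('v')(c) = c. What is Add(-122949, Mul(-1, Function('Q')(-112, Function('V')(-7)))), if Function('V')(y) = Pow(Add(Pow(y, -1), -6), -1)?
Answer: Rational(-227400776, 1849) ≈ -1.2299e+5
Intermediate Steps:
Function('V')(y) = Pow(Add(-6, Pow(y, -1)), -1)
Function('Q')(g, B) = Mul(B, Add(-2, B, Mul(2, g))) (Function('Q')(g, B) = Mul(Add(Add(Add(g, B), -2), g), B) = Mul(Add(Add(Add(B, g), -2), g), B) = Mul(Add(Add(-2, B, g), g), B) = Mul(Add(-2, B, Mul(2, g)), B) = Mul(B, Add(-2, B, Mul(2, g))))
Add(-122949, Mul(-1, Function('Q')(-112, Function('V')(-7)))) = Add(-122949, Mul(-1, Mul(Mul(-1, -7, Pow(Add(-1, Mul(6, -7)), -1)), Add(-2, Mul(-1, -7, Pow(Add(-1, Mul(6, -7)), -1)), Mul(2, -112))))) = Add(-122949, Mul(-1, Mul(Mul(-1, -7, Pow(Add(-1, -42), -1)), Add(-2, Mul(-1, -7, Pow(Add(-1, -42), -1)), -224)))) = Add(-122949, Mul(-1, Mul(Mul(-1, -7, Pow(-43, -1)), Add(-2, Mul(-1, -7, Pow(-43, -1)), -224)))) = Add(-122949, Mul(-1, Mul(Mul(-1, -7, Rational(-1, 43)), Add(-2, Mul(-1, -7, Rational(-1, 43)), -224)))) = Add(-122949, Mul(-1, Mul(Rational(-7, 43), Add(-2, Rational(-7, 43), -224)))) = Add(-122949, Mul(-1, Mul(Rational(-7, 43), Rational(-9725, 43)))) = Add(-122949, Mul(-1, Rational(68075, 1849))) = Add(-122949, Rational(-68075, 1849)) = Rational(-227400776, 1849)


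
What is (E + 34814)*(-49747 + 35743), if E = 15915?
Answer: -710408916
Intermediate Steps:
(E + 34814)*(-49747 + 35743) = (15915 + 34814)*(-49747 + 35743) = 50729*(-14004) = -710408916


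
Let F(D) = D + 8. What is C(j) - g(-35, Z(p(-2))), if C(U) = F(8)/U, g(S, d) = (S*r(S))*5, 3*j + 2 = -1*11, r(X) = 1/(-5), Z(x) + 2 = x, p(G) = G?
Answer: -503/13 ≈ -38.692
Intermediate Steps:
Z(x) = -2 + x
F(D) = 8 + D
r(X) = -1/5
j = -13/3 (j = -2/3 + (-1*11)/3 = -2/3 + (1/3)*(-11) = -2/3 - 11/3 = -13/3 ≈ -4.3333)
g(S, d) = -S (g(S, d) = (S*(-1/5))*5 = -S/5*5 = -S)
C(U) = 16/U (C(U) = (8 + 8)/U = 16/U)
C(j) - g(-35, Z(p(-2))) = 16/(-13/3) - (-1)*(-35) = 16*(-3/13) - 1*35 = -48/13 - 35 = -503/13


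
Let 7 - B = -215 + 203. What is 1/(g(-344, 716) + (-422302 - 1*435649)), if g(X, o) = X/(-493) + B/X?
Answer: -169592/145501517023 ≈ -1.1656e-6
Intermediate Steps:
B = 19 (B = 7 - (-215 + 203) = 7 - 1*(-12) = 7 + 12 = 19)
g(X, o) = 19/X - X/493 (g(X, o) = X/(-493) + 19/X = X*(-1/493) + 19/X = -X/493 + 19/X = 19/X - X/493)
1/(g(-344, 716) + (-422302 - 1*435649)) = 1/((19/(-344) - 1/493*(-344)) + (-422302 - 1*435649)) = 1/((19*(-1/344) + 344/493) + (-422302 - 435649)) = 1/((-19/344 + 344/493) - 857951) = 1/(108969/169592 - 857951) = 1/(-145501517023/169592) = -169592/145501517023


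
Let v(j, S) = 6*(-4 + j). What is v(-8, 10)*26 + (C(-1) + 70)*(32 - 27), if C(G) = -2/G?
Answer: -1512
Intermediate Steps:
v(j, S) = -24 + 6*j
v(-8, 10)*26 + (C(-1) + 70)*(32 - 27) = (-24 + 6*(-8))*26 + (-2/(-1) + 70)*(32 - 27) = (-24 - 48)*26 + (-2*(-1) + 70)*5 = -72*26 + (2 + 70)*5 = -1872 + 72*5 = -1872 + 360 = -1512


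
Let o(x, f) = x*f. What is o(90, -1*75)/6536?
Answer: -3375/3268 ≈ -1.0327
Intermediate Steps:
o(x, f) = f*x
o(90, -1*75)/6536 = (-1*75*90)/6536 = -75*90*(1/6536) = -6750*1/6536 = -3375/3268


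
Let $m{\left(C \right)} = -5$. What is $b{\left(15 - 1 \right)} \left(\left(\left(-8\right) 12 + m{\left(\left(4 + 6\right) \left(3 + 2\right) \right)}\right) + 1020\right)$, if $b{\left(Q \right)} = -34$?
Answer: $-31246$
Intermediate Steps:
$b{\left(15 - 1 \right)} \left(\left(\left(-8\right) 12 + m{\left(\left(4 + 6\right) \left(3 + 2\right) \right)}\right) + 1020\right) = - 34 \left(\left(\left(-8\right) 12 - 5\right) + 1020\right) = - 34 \left(\left(-96 - 5\right) + 1020\right) = - 34 \left(-101 + 1020\right) = \left(-34\right) 919 = -31246$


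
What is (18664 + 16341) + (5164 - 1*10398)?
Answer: 29771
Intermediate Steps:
(18664 + 16341) + (5164 - 1*10398) = 35005 + (5164 - 10398) = 35005 - 5234 = 29771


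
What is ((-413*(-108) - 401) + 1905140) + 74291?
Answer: 2023634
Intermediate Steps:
((-413*(-108) - 401) + 1905140) + 74291 = ((44604 - 401) + 1905140) + 74291 = (44203 + 1905140) + 74291 = 1949343 + 74291 = 2023634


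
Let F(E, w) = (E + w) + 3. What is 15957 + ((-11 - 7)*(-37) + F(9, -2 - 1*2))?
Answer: 16631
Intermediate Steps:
F(E, w) = 3 + E + w
15957 + ((-11 - 7)*(-37) + F(9, -2 - 1*2)) = 15957 + ((-11 - 7)*(-37) + (3 + 9 + (-2 - 1*2))) = 15957 + (-18*(-37) + (3 + 9 + (-2 - 2))) = 15957 + (666 + (3 + 9 - 4)) = 15957 + (666 + 8) = 15957 + 674 = 16631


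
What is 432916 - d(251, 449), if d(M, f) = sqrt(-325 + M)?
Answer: 432916 - I*sqrt(74) ≈ 4.3292e+5 - 8.6023*I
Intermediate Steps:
432916 - d(251, 449) = 432916 - sqrt(-325 + 251) = 432916 - sqrt(-74) = 432916 - I*sqrt(74)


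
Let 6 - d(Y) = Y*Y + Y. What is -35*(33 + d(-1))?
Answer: -1365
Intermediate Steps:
d(Y) = 6 - Y - Y**2 (d(Y) = 6 - (Y*Y + Y) = 6 - (Y**2 + Y) = 6 - (Y + Y**2) = 6 + (-Y - Y**2) = 6 - Y - Y**2)
-35*(33 + d(-1)) = -35*(33 + (6 - 1*(-1) - 1*(-1)**2)) = -35*(33 + (6 + 1 - 1*1)) = -35*(33 + (6 + 1 - 1)) = -35*(33 + 6) = -35*39 = -1365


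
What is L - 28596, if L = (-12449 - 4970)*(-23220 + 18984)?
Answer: 73758288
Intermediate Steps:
L = 73786884 (L = -17419*(-4236) = 73786884)
L - 28596 = 73786884 - 28596 = 73758288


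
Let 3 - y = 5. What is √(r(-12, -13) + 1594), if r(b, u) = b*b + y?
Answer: 2*√434 ≈ 41.665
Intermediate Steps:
y = -2 (y = 3 - 1*5 = 3 - 5 = -2)
r(b, u) = -2 + b² (r(b, u) = b*b - 2 = b² - 2 = -2 + b²)
√(r(-12, -13) + 1594) = √((-2 + (-12)²) + 1594) = √((-2 + 144) + 1594) = √(142 + 1594) = √1736 = 2*√434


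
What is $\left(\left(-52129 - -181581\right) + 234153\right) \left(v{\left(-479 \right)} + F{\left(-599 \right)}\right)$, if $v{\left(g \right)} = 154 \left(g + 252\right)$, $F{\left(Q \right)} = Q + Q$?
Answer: $-13146502380$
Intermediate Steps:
$F{\left(Q \right)} = 2 Q$
$v{\left(g \right)} = 38808 + 154 g$ ($v{\left(g \right)} = 154 \left(252 + g\right) = 38808 + 154 g$)
$\left(\left(-52129 - -181581\right) + 234153\right) \left(v{\left(-479 \right)} + F{\left(-599 \right)}\right) = \left(\left(-52129 - -181581\right) + 234153\right) \left(\left(38808 + 154 \left(-479\right)\right) + 2 \left(-599\right)\right) = \left(\left(-52129 + 181581\right) + 234153\right) \left(\left(38808 - 73766\right) - 1198\right) = \left(129452 + 234153\right) \left(-34958 - 1198\right) = 363605 \left(-36156\right) = -13146502380$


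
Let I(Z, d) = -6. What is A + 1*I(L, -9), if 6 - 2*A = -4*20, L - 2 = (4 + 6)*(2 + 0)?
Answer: 37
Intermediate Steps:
L = 22 (L = 2 + (4 + 6)*(2 + 0) = 2 + 10*2 = 2 + 20 = 22)
A = 43 (A = 3 - (-2)*20 = 3 - ½*(-80) = 3 + 40 = 43)
A + 1*I(L, -9) = 43 + 1*(-6) = 43 - 6 = 37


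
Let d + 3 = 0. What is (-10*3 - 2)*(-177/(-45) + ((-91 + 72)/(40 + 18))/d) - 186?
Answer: -137182/435 ≈ -315.36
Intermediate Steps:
d = -3 (d = -3 + 0 = -3)
(-10*3 - 2)*(-177/(-45) + ((-91 + 72)/(40 + 18))/d) - 186 = (-10*3 - 2)*(-177/(-45) + ((-91 + 72)/(40 + 18))/(-3)) - 186 = (-30 - 2)*(-177*(-1/45) - 19/58*(-⅓)) - 186 = -32*(59/15 - 19*1/58*(-⅓)) - 186 = -32*(59/15 - 19/58*(-⅓)) - 186 = -32*(59/15 + 19/174) - 186 = -32*3517/870 - 186 = -56272/435 - 186 = -137182/435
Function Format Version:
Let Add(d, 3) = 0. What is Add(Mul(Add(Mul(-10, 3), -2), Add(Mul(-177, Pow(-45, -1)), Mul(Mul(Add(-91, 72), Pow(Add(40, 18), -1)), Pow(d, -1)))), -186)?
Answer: Rational(-137182, 435) ≈ -315.36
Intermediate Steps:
d = -3 (d = Add(-3, 0) = -3)
Add(Mul(Add(Mul(-10, 3), -2), Add(Mul(-177, Pow(-45, -1)), Mul(Mul(Add(-91, 72), Pow(Add(40, 18), -1)), Pow(d, -1)))), -186) = Add(Mul(Add(Mul(-10, 3), -2), Add(Mul(-177, Pow(-45, -1)), Mul(Mul(Add(-91, 72), Pow(Add(40, 18), -1)), Pow(-3, -1)))), -186) = Add(Mul(Add(-30, -2), Add(Mul(-177, Rational(-1, 45)), Mul(Mul(-19, Pow(58, -1)), Rational(-1, 3)))), -186) = Add(Mul(-32, Add(Rational(59, 15), Mul(Mul(-19, Rational(1, 58)), Rational(-1, 3)))), -186) = Add(Mul(-32, Add(Rational(59, 15), Mul(Rational(-19, 58), Rational(-1, 3)))), -186) = Add(Mul(-32, Add(Rational(59, 15), Rational(19, 174))), -186) = Add(Mul(-32, Rational(3517, 870)), -186) = Add(Rational(-56272, 435), -186) = Rational(-137182, 435)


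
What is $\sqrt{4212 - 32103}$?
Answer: $3 i \sqrt{3099} \approx 167.01 i$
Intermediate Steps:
$\sqrt{4212 - 32103} = \sqrt{-27891} = 3 i \sqrt{3099}$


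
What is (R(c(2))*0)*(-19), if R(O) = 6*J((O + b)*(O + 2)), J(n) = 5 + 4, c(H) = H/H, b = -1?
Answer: 0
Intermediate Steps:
c(H) = 1
J(n) = 9
R(O) = 54 (R(O) = 6*9 = 54)
(R(c(2))*0)*(-19) = (54*0)*(-19) = 0*(-19) = 0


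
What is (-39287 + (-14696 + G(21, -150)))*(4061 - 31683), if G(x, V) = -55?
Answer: 1492637636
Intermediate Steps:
(-39287 + (-14696 + G(21, -150)))*(4061 - 31683) = (-39287 + (-14696 - 55))*(4061 - 31683) = (-39287 - 14751)*(-27622) = -54038*(-27622) = 1492637636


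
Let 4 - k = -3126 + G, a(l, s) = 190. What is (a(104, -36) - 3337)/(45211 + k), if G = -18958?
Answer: -1049/22433 ≈ -0.046761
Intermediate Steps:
k = 22088 (k = 4 - (-3126 - 18958) = 4 - 1*(-22084) = 4 + 22084 = 22088)
(a(104, -36) - 3337)/(45211 + k) = (190 - 3337)/(45211 + 22088) = -3147/67299 = -3147*1/67299 = -1049/22433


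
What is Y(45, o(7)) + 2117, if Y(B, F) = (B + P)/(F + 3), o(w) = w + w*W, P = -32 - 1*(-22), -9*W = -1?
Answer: 205664/97 ≈ 2120.2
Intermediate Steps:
W = ⅑ (W = -⅑*(-1) = ⅑ ≈ 0.11111)
P = -10 (P = -32 + 22 = -10)
o(w) = 10*w/9 (o(w) = w + w*(⅑) = w + w/9 = 10*w/9)
Y(B, F) = (-10 + B)/(3 + F) (Y(B, F) = (B - 10)/(F + 3) = (-10 + B)/(3 + F))
Y(45, o(7)) + 2117 = (-10 + 45)/(3 + (10/9)*7) + 2117 = 35/(3 + 70/9) + 2117 = 35/(97/9) + 2117 = (9/97)*35 + 2117 = 315/97 + 2117 = 205664/97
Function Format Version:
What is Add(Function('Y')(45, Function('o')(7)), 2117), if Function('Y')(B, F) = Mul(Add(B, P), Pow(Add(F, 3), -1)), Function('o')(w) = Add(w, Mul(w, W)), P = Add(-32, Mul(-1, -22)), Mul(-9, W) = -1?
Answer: Rational(205664, 97) ≈ 2120.2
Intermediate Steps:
W = Rational(1, 9) (W = Mul(Rational(-1, 9), -1) = Rational(1, 9) ≈ 0.11111)
P = -10 (P = Add(-32, 22) = -10)
Function('o')(w) = Mul(Rational(10, 9), w) (Function('o')(w) = Add(w, Mul(w, Rational(1, 9))) = Add(w, Mul(Rational(1, 9), w)) = Mul(Rational(10, 9), w))
Function('Y')(B, F) = Mul(Pow(Add(3, F), -1), Add(-10, B)) (Function('Y')(B, F) = Mul(Add(B, -10), Pow(Add(F, 3), -1)) = Mul(Add(-10, B), Pow(Add(3, F), -1)) = Mul(Pow(Add(3, F), -1), Add(-10, B)))
Add(Function('Y')(45, Function('o')(7)), 2117) = Add(Mul(Pow(Add(3, Mul(Rational(10, 9), 7)), -1), Add(-10, 45)), 2117) = Add(Mul(Pow(Add(3, Rational(70, 9)), -1), 35), 2117) = Add(Mul(Pow(Rational(97, 9), -1), 35), 2117) = Add(Mul(Rational(9, 97), 35), 2117) = Add(Rational(315, 97), 2117) = Rational(205664, 97)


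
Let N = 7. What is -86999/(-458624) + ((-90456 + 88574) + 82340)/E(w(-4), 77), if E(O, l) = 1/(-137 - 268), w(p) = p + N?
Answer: -14944487678761/458624 ≈ -3.2585e+7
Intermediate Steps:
w(p) = 7 + p (w(p) = p + 7 = 7 + p)
E(O, l) = -1/405 (E(O, l) = 1/(-405) = -1/405)
-86999/(-458624) + ((-90456 + 88574) + 82340)/E(w(-4), 77) = -86999/(-458624) + ((-90456 + 88574) + 82340)/(-1/405) = -86999*(-1/458624) + (-1882 + 82340)*(-405) = 86999/458624 + 80458*(-405) = 86999/458624 - 32585490 = -14944487678761/458624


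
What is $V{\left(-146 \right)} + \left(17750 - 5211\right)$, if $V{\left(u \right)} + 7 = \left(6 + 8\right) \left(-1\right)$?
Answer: $12518$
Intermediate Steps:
$V{\left(u \right)} = -21$ ($V{\left(u \right)} = -7 + \left(6 + 8\right) \left(-1\right) = -7 + 14 \left(-1\right) = -7 - 14 = -21$)
$V{\left(-146 \right)} + \left(17750 - 5211\right) = -21 + \left(17750 - 5211\right) = -21 + 12539 = 12518$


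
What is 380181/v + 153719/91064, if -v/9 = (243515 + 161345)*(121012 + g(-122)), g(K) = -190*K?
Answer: 3365151868379039/1993535744474880 ≈ 1.6880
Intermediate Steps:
v = -525398158080 (v = -9*(243515 + 161345)*(121012 - 190*(-122)) = -3643740*(121012 + 23180) = -3643740*144192 = -9*58377573120 = -525398158080)
380181/v + 153719/91064 = 380181/(-525398158080) + 153719/91064 = 380181*(-1/525398158080) + 153719*(1/91064) = -126727/175132719360 + 153719/91064 = 3365151868379039/1993535744474880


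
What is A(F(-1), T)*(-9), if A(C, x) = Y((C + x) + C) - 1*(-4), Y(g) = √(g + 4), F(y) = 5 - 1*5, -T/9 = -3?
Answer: -36 - 9*√31 ≈ -86.110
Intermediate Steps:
T = 27 (T = -9*(-3) = 27)
F(y) = 0 (F(y) = 5 - 5 = 0)
Y(g) = √(4 + g)
A(C, x) = 4 + √(4 + x + 2*C) (A(C, x) = √(4 + ((C + x) + C)) - 1*(-4) = √(4 + (x + 2*C)) + 4 = √(4 + x + 2*C) + 4 = 4 + √(4 + x + 2*C))
A(F(-1), T)*(-9) = (4 + √(4 + 27 + 2*0))*(-9) = (4 + √(4 + 27 + 0))*(-9) = (4 + √31)*(-9) = -36 - 9*√31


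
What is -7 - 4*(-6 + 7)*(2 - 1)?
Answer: -11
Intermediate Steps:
-7 - 4*(-6 + 7)*(2 - 1) = -7 - 4 = -11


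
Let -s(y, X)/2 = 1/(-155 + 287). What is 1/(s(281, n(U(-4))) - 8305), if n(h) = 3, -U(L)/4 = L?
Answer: -66/548131 ≈ -0.00012041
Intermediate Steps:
U(L) = -4*L
s(y, X) = -1/66 (s(y, X) = -2/(-155 + 287) = -2/132 = -2*1/132 = -1/66)
1/(s(281, n(U(-4))) - 8305) = 1/(-1/66 - 8305) = 1/(-548131/66) = -66/548131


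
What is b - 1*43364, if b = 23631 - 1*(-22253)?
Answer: 2520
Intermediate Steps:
b = 45884 (b = 23631 + 22253 = 45884)
b - 1*43364 = 45884 - 1*43364 = 45884 - 43364 = 2520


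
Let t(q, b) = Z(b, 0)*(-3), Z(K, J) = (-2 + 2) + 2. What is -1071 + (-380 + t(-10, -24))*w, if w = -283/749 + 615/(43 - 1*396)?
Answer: -66803063/264397 ≈ -252.66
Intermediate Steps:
Z(K, J) = 2 (Z(K, J) = 0 + 2 = 2)
t(q, b) = -6 (t(q, b) = 2*(-3) = -6)
w = -560534/264397 (w = -283*1/749 + 615/(43 - 396) = -283/749 + 615/(-353) = -283/749 + 615*(-1/353) = -283/749 - 615/353 = -560534/264397 ≈ -2.1200)
-1071 + (-380 + t(-10, -24))*w = -1071 + (-380 - 6)*(-560534/264397) = -1071 - 386*(-560534/264397) = -1071 + 216366124/264397 = -66803063/264397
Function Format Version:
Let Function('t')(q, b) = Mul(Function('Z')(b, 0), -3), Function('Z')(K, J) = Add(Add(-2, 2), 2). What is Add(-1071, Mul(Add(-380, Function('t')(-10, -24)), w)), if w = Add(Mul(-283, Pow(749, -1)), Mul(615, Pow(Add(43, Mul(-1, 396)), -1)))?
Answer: Rational(-66803063, 264397) ≈ -252.66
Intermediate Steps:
Function('Z')(K, J) = 2 (Function('Z')(K, J) = Add(0, 2) = 2)
Function('t')(q, b) = -6 (Function('t')(q, b) = Mul(2, -3) = -6)
w = Rational(-560534, 264397) (w = Add(Mul(-283, Rational(1, 749)), Mul(615, Pow(Add(43, -396), -1))) = Add(Rational(-283, 749), Mul(615, Pow(-353, -1))) = Add(Rational(-283, 749), Mul(615, Rational(-1, 353))) = Add(Rational(-283, 749), Rational(-615, 353)) = Rational(-560534, 264397) ≈ -2.1200)
Add(-1071, Mul(Add(-380, Function('t')(-10, -24)), w)) = Add(-1071, Mul(Add(-380, -6), Rational(-560534, 264397))) = Add(-1071, Mul(-386, Rational(-560534, 264397))) = Add(-1071, Rational(216366124, 264397)) = Rational(-66803063, 264397)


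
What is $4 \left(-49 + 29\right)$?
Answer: $-80$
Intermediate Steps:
$4 \left(-49 + 29\right) = 4 \left(-20\right) = -80$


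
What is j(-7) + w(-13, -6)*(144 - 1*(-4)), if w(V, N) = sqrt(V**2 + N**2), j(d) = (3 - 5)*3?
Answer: -6 + 148*sqrt(205) ≈ 2113.0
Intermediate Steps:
j(d) = -6 (j(d) = -2*3 = -6)
w(V, N) = sqrt(N**2 + V**2)
j(-7) + w(-13, -6)*(144 - 1*(-4)) = -6 + sqrt((-6)**2 + (-13)**2)*(144 - 1*(-4)) = -6 + sqrt(36 + 169)*(144 + 4) = -6 + sqrt(205)*148 = -6 + 148*sqrt(205)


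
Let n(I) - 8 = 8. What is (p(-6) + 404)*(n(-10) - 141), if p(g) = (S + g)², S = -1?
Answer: -56625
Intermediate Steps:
n(I) = 16 (n(I) = 8 + 8 = 16)
p(g) = (-1 + g)²
(p(-6) + 404)*(n(-10) - 141) = ((-1 - 6)² + 404)*(16 - 141) = ((-7)² + 404)*(-125) = (49 + 404)*(-125) = 453*(-125) = -56625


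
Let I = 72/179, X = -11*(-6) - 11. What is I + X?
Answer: 9917/179 ≈ 55.402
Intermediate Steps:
X = 55 (X = 66 - 11 = 55)
I = 72/179 (I = 72*(1/179) = 72/179 ≈ 0.40223)
I + X = 72/179 + 55 = 9917/179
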